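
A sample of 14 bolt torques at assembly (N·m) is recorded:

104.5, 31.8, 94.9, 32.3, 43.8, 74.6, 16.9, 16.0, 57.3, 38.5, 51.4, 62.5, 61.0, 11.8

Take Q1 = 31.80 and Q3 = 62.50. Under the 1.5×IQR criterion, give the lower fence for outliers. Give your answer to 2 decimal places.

-14.25

IQR = Q3 − Q1 = 62.50 − 31.80 = 30.70.
Lower fence = Q1 − 1.5·IQR = 31.80 − 46.05 = -14.25.
Upper fence = Q3 + 1.5·IQR = 62.50 + 46.05 = 108.55.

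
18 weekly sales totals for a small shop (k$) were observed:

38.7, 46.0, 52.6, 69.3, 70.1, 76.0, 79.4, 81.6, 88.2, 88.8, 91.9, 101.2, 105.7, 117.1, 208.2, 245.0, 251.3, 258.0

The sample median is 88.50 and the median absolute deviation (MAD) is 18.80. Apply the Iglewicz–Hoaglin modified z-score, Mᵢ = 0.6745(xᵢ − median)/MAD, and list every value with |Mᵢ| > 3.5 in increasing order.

208.2, 245.0, 251.3, 258.0

|Mᵢ| > 3.5 ⇔ |xᵢ − 88.50| > 3.5·18.80/0.6745 = 97.55.
So outliers lie outside [-9.05, 186.05].
208.2: M = 4.29 → outlier.
245.0: M = 5.61 → outlier.
251.3: M = 5.84 → outlier.
258.0: M = 6.08 → outlier.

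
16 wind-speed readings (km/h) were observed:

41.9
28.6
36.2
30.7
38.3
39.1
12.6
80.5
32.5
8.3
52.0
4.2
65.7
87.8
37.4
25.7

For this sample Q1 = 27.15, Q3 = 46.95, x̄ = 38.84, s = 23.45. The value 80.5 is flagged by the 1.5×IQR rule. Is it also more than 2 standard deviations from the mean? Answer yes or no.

z = (80.5 − 38.84) / 23.45 = 1.78.
|z| = 1.78 ≤ 2.

no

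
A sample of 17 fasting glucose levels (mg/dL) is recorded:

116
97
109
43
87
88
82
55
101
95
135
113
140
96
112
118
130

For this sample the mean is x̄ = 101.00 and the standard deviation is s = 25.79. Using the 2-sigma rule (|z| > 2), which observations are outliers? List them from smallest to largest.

43

Cutoffs at x̄ ± 2s: 101.00 ± 2·25.79 = [49.42, 152.58].
43: z = -2.25, |z| > 2 → outlier.
Every other value lies within [49.42, 152.58].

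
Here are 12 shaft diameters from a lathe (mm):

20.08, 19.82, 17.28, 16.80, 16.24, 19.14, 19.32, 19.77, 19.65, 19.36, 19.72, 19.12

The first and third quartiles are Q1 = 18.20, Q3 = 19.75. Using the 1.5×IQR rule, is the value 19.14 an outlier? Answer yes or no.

no

IQR = Q3 − Q1 = 19.75 − 18.20 = 1.55.
Lower fence = Q1 − 1.5·IQR = 18.20 − 2.325 = 15.875.
Upper fence = Q3 + 1.5·IQR = 19.75 + 2.325 = 22.075.
19.14 lies within [15.875, 22.075].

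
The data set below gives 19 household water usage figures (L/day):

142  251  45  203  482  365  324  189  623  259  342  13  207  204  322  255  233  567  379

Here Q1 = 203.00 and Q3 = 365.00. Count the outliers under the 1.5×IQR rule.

IQR = 162.00; fences at 203.00 − 243.00 = -40.00 and 365.00 + 243.00 = 608.00.
Outside the cutoffs: 623.

1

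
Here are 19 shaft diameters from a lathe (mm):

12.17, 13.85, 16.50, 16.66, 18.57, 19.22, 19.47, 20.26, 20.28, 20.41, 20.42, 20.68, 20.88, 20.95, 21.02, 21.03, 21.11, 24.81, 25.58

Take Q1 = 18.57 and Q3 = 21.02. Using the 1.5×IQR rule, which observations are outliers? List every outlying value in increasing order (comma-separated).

12.17, 13.85, 24.81, 25.58

IQR = Q3 − Q1 = 21.02 − 18.57 = 2.45.
Lower fence = Q1 − 1.5·IQR = 18.57 − 3.675 = 14.895.
Upper fence = Q3 + 1.5·IQR = 21.02 + 3.675 = 24.695.
12.17 < 14.895 → outlier.
13.85 < 14.895 → outlier.
24.81 > 24.695 → outlier.
25.58 > 24.695 → outlier.
All remaining values lie within [14.895, 24.695].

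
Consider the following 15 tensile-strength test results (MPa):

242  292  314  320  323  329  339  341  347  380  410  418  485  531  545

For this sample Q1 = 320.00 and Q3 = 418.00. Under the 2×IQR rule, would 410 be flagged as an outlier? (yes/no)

IQR = Q3 − Q1 = 418.00 − 320.00 = 98.00.
Lower fence = Q1 − 2·IQR = 320.00 − 196.00 = 124.00.
Upper fence = Q3 + 2·IQR = 418.00 + 196.00 = 614.00.
410 lies within [124.00, 614.00].

no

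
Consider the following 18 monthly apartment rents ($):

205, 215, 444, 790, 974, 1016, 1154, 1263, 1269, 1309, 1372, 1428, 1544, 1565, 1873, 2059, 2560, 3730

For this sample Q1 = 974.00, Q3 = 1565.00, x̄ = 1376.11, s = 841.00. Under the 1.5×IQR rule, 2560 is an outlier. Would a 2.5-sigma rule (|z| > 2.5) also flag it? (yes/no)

no

z = (2560 − 1376.11) / 841.00 = 1.41.
|z| = 1.41 ≤ 2.5.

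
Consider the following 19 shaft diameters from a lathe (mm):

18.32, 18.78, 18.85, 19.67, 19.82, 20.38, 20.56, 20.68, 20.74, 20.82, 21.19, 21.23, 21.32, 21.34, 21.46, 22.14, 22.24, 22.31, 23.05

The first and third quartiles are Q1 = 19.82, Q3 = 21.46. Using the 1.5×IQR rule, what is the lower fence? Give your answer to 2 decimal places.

17.36

IQR = Q3 − Q1 = 21.46 − 19.82 = 1.64.
Lower fence = Q1 − 1.5·IQR = 19.82 − 2.46 = 17.36.
Upper fence = Q3 + 1.5·IQR = 21.46 + 2.46 = 23.92.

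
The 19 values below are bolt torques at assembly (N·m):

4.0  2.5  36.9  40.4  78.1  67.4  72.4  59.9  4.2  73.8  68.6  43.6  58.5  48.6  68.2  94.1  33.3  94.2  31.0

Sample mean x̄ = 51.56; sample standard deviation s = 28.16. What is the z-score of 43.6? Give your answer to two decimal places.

-0.28

z = (43.6 − 51.56) / 28.16 = -0.28.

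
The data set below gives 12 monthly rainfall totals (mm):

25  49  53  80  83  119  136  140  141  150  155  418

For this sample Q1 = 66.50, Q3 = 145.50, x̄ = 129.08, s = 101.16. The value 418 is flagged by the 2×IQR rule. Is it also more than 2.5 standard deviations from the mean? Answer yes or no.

z = (418 − 129.08) / 101.16 = 2.86.
|z| = 2.86 > 2.5.

yes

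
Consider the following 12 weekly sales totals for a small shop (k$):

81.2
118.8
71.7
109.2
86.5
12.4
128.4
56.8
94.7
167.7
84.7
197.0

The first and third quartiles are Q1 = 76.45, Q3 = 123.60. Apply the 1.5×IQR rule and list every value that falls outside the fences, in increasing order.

IQR = Q3 − Q1 = 123.60 − 76.45 = 47.15.
Lower fence = Q1 − 1.5·IQR = 76.45 − 70.725 = 5.725.
Upper fence = Q3 + 1.5·IQR = 123.60 + 70.725 = 194.325.
197.0 > 194.325 → outlier.
All remaining values lie within [5.725, 194.325].

197.0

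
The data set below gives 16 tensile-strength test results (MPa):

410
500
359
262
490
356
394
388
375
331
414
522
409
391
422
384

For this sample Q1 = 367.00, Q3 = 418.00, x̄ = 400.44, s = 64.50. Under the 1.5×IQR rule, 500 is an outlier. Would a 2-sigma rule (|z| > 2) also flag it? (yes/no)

z = (500 − 400.44) / 64.50 = 1.54.
|z| = 1.54 ≤ 2.

no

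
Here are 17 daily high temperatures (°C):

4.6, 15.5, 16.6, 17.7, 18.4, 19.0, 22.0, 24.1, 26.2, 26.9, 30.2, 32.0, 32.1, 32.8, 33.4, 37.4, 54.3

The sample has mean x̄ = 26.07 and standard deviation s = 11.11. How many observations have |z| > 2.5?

1

Cutoffs: x̄ ± 2.5s = [-1.705, 53.845].
Outside the cutoffs: 54.3.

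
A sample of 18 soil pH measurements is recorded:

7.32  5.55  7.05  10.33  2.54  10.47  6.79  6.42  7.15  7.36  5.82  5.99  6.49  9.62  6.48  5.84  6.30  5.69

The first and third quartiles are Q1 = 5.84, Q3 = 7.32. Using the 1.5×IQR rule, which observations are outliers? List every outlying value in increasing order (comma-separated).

IQR = Q3 − Q1 = 7.32 − 5.84 = 1.48.
Lower fence = Q1 − 1.5·IQR = 5.84 − 2.22 = 3.62.
Upper fence = Q3 + 1.5·IQR = 7.32 + 2.22 = 9.54.
2.54 < 3.62 → outlier.
9.62 > 9.54 → outlier.
10.33 > 9.54 → outlier.
10.47 > 9.54 → outlier.
All remaining values lie within [3.62, 9.54].

2.54, 9.62, 10.33, 10.47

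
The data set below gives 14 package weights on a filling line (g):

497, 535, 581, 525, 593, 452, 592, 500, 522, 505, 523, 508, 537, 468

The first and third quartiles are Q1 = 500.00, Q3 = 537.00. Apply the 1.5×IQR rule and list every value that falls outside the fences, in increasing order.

IQR = Q3 − Q1 = 537.00 − 500.00 = 37.00.
Lower fence = Q1 − 1.5·IQR = 500.00 − 55.50 = 444.50.
Upper fence = Q3 + 1.5·IQR = 537.00 + 55.50 = 592.50.
593 > 592.50 → outlier.
All remaining values lie within [444.50, 592.50].

593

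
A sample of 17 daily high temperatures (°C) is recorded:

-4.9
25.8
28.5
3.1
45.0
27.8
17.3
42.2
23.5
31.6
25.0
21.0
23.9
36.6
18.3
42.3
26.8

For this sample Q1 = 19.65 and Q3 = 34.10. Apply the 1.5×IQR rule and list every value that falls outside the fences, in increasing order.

-4.9

IQR = Q3 − Q1 = 34.10 − 19.65 = 14.45.
Lower fence = Q1 − 1.5·IQR = 19.65 − 21.675 = -2.025.
Upper fence = Q3 + 1.5·IQR = 34.10 + 21.675 = 55.775.
-4.9 < -2.025 → outlier.
All remaining values lie within [-2.025, 55.775].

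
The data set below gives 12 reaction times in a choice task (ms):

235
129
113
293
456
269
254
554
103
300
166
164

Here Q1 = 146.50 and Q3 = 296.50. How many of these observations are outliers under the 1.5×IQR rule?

IQR = 150.00; fences at 146.50 − 225.00 = -78.50 and 296.50 + 225.00 = 521.50.
Outside the cutoffs: 554.

1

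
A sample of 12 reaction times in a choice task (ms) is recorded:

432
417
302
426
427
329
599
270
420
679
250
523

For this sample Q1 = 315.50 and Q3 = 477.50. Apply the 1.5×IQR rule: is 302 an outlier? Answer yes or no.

no

IQR = Q3 − Q1 = 477.50 − 315.50 = 162.00.
Lower fence = Q1 − 1.5·IQR = 315.50 − 243.00 = 72.50.
Upper fence = Q3 + 1.5·IQR = 477.50 + 243.00 = 720.50.
302 lies within [72.50, 720.50].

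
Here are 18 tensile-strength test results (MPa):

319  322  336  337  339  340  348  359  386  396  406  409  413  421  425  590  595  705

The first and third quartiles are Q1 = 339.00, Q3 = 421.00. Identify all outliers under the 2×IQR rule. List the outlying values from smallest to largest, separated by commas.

590, 595, 705

IQR = Q3 − Q1 = 421.00 − 339.00 = 82.00.
Lower fence = Q1 − 2·IQR = 339.00 − 164.00 = 175.00.
Upper fence = Q3 + 2·IQR = 421.00 + 164.00 = 585.00.
590 > 585.00 → outlier.
595 > 585.00 → outlier.
705 > 585.00 → outlier.
All remaining values lie within [175.00, 585.00].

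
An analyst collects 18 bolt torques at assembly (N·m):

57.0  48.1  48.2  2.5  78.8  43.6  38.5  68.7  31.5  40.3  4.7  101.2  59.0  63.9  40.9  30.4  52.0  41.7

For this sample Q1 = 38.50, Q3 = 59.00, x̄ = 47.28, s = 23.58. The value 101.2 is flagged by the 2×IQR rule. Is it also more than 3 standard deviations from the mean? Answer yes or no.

no

z = (101.2 − 47.28) / 23.58 = 2.29.
|z| = 2.29 ≤ 3.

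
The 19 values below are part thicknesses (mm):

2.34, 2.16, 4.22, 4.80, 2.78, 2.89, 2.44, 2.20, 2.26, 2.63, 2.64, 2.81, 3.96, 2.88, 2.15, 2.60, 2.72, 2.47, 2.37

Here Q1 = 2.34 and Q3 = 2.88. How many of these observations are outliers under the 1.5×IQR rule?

3

IQR = 0.54; fences at 2.34 − 0.81 = 1.53 and 2.88 + 0.81 = 3.69.
Outside the cutoffs: 3.96, 4.22, 4.80.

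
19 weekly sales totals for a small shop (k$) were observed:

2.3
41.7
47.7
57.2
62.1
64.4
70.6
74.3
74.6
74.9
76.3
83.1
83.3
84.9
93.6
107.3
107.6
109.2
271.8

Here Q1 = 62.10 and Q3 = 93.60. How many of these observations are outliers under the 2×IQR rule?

1

IQR = 31.50; fences at 62.10 − 63.00 = -0.90 and 93.60 + 63.00 = 156.60.
Outside the cutoffs: 271.8.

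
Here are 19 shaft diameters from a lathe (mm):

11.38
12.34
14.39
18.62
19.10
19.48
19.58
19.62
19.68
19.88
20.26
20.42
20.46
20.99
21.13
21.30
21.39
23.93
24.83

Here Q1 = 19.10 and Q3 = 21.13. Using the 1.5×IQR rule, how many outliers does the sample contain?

IQR = 2.03; fences at 19.10 − 3.045 = 16.055 and 21.13 + 3.045 = 24.175.
Outside the cutoffs: 11.38, 12.34, 14.39, 24.83.

4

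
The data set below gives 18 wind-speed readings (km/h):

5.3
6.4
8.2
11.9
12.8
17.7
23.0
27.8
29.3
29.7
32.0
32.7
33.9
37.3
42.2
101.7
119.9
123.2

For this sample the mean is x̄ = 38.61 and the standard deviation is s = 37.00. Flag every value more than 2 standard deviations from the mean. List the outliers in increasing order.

Cutoffs at x̄ ± 2s: 38.61 ± 2·37.00 = [-35.39, 112.61].
119.9: z = 2.20, |z| > 2 → outlier.
123.2: z = 2.29, |z| > 2 → outlier.
Every other value lies within [-35.39, 112.61].

119.9, 123.2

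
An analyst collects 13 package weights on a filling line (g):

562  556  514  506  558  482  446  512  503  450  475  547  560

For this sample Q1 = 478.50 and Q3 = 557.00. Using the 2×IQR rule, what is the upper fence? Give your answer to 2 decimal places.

IQR = Q3 − Q1 = 557.00 − 478.50 = 78.50.
Lower fence = Q1 − 2·IQR = 478.50 − 157.00 = 321.50.
Upper fence = Q3 + 2·IQR = 557.00 + 157.00 = 714.00.

714.00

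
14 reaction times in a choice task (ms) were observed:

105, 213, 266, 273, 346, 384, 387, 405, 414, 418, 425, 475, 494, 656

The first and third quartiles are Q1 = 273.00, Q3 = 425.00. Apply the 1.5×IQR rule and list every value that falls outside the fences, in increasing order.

IQR = Q3 − Q1 = 425.00 − 273.00 = 152.00.
Lower fence = Q1 − 1.5·IQR = 273.00 − 228.00 = 45.00.
Upper fence = Q3 + 1.5·IQR = 425.00 + 228.00 = 653.00.
656 > 653.00 → outlier.
All remaining values lie within [45.00, 653.00].

656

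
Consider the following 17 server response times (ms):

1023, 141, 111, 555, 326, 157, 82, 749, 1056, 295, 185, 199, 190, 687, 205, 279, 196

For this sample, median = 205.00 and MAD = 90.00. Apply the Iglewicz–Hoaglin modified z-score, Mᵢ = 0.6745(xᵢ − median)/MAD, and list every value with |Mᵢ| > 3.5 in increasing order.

|Mᵢ| > 3.5 ⇔ |xᵢ − 205.00| > 3.5·90.00/0.6745 = 467.01.
So outliers lie outside [-262.01, 672.01].
687: M = 3.61 → outlier.
749: M = 4.08 → outlier.
1023: M = 6.13 → outlier.
1056: M = 6.38 → outlier.

687, 749, 1023, 1056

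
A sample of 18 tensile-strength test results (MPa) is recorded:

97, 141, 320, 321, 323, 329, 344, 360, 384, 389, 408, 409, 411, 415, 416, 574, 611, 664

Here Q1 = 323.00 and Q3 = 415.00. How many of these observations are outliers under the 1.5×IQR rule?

5

IQR = 92.00; fences at 323.00 − 138.00 = 185.00 and 415.00 + 138.00 = 553.00.
Outside the cutoffs: 97, 141, 574, 611, 664.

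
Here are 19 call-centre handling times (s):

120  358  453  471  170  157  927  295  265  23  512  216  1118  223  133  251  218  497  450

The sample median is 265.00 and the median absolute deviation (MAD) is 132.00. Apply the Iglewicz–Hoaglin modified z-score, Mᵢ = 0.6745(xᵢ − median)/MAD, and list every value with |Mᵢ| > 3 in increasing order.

927, 1118

|Mᵢ| > 3 ⇔ |xᵢ − 265.00| > 3·132.00/0.6745 = 587.10.
So outliers lie outside [-322.10, 852.10].
927: M = 3.38 → outlier.
1118: M = 4.36 → outlier.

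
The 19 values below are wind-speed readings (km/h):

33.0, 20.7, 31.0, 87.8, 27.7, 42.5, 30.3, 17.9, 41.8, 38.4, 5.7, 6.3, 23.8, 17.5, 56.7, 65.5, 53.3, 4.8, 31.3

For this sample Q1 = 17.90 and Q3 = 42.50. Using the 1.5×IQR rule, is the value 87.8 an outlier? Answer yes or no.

yes

IQR = Q3 − Q1 = 42.50 − 17.90 = 24.60.
Lower fence = Q1 − 1.5·IQR = 17.90 − 36.90 = -19.00.
Upper fence = Q3 + 1.5·IQR = 42.50 + 36.90 = 79.40.
87.8 lies above the upper fence.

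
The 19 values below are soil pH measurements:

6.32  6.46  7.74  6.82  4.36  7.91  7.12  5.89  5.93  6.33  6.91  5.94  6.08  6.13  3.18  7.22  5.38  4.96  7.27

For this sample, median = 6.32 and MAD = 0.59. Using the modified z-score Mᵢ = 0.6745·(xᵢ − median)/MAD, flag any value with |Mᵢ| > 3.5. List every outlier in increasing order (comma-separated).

3.18

|Mᵢ| > 3.5 ⇔ |xᵢ − 6.32| > 3.5·0.59/0.6745 = 3.06.
So outliers lie outside [3.26, 9.38].
3.18: M = -3.59 → outlier.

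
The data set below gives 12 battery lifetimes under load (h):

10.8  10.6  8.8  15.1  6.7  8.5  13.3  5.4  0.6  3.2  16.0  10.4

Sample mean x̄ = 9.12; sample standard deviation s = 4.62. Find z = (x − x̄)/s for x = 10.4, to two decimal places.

0.28

z = (10.4 − 9.12) / 4.62 = 0.28.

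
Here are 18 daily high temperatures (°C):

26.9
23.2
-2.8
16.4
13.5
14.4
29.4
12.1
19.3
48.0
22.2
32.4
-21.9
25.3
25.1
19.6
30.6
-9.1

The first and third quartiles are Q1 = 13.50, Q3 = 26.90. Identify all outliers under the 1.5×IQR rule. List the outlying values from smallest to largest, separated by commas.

-21.9, -9.1, 48.0

IQR = Q3 − Q1 = 26.90 − 13.50 = 13.40.
Lower fence = Q1 − 1.5·IQR = 13.50 − 20.10 = -6.60.
Upper fence = Q3 + 1.5·IQR = 26.90 + 20.10 = 47.00.
-21.9 < -6.60 → outlier.
-9.1 < -6.60 → outlier.
48.0 > 47.00 → outlier.
All remaining values lie within [-6.60, 47.00].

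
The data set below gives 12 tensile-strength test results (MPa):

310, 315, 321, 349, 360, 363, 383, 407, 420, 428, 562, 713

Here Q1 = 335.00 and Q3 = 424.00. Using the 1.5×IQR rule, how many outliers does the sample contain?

2

IQR = 89.00; fences at 335.00 − 133.50 = 201.50 and 424.00 + 133.50 = 557.50.
Outside the cutoffs: 562, 713.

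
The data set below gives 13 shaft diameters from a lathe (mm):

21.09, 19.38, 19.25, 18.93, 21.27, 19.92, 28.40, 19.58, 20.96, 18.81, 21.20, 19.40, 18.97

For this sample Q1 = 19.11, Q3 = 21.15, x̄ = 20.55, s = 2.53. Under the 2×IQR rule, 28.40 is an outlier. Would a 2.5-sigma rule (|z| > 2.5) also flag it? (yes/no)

z = (28.40 − 20.55) / 2.53 = 3.10.
|z| = 3.10 > 2.5.

yes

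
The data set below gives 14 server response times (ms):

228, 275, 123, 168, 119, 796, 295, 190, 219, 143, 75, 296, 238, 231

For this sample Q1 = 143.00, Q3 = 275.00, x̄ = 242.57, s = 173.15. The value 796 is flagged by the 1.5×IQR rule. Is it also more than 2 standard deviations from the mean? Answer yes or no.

z = (796 − 242.57) / 173.15 = 3.20.
|z| = 3.20 > 2.

yes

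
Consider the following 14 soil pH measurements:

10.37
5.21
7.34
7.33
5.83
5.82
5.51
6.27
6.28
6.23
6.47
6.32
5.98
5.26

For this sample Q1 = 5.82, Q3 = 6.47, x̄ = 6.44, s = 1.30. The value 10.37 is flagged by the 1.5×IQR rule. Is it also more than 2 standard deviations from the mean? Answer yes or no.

yes

z = (10.37 − 6.44) / 1.30 = 3.02.
|z| = 3.02 > 2.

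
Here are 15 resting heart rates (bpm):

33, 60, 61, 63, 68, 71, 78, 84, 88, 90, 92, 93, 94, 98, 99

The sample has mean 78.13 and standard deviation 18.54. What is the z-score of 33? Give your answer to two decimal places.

-2.43

z = (33 − 78.13) / 18.54 = -2.43.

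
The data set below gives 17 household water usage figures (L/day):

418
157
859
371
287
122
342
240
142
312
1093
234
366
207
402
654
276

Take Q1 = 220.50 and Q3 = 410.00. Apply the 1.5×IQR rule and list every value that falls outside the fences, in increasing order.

IQR = Q3 − Q1 = 410.00 − 220.50 = 189.50.
Lower fence = Q1 − 1.5·IQR = 220.50 − 284.25 = -63.75.
Upper fence = Q3 + 1.5·IQR = 410.00 + 284.25 = 694.25.
859 > 694.25 → outlier.
1093 > 694.25 → outlier.
All remaining values lie within [-63.75, 694.25].

859, 1093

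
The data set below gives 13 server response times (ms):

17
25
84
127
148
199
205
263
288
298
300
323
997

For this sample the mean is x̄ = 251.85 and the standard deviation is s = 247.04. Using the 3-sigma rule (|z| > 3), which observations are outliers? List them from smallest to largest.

Cutoffs at x̄ ± 3s: 251.85 ± 3·247.04 = [-489.27, 992.97].
997: z = 3.02, |z| > 3 → outlier.
Every other value lies within [-489.27, 992.97].

997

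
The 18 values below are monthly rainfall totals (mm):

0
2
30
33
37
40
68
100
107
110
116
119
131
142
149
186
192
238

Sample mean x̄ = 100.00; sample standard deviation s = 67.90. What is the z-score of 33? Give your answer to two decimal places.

-0.99

z = (33 − 100.00) / 67.90 = -0.99.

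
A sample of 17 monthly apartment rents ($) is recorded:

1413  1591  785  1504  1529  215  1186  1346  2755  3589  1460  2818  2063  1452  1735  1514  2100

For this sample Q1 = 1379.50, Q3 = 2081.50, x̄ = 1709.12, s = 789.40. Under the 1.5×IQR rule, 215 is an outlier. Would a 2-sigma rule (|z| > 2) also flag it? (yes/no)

no

z = (215 − 1709.12) / 789.40 = -1.89.
|z| = 1.89 ≤ 2.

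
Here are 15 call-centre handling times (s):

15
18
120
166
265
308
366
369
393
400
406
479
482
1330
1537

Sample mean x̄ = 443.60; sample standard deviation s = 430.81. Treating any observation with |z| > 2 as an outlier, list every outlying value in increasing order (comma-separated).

1330, 1537

Cutoffs at x̄ ± 2s: 443.60 ± 2·430.81 = [-418.02, 1305.22].
1330: z = 2.06, |z| > 2 → outlier.
1537: z = 2.54, |z| > 2 → outlier.
Every other value lies within [-418.02, 1305.22].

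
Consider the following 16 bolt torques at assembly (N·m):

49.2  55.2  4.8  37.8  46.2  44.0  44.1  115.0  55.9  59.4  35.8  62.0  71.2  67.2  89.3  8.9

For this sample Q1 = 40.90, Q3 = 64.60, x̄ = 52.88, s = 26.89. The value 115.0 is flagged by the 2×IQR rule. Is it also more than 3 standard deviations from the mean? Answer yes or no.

no

z = (115.0 − 52.88) / 26.89 = 2.31.
|z| = 2.31 ≤ 3.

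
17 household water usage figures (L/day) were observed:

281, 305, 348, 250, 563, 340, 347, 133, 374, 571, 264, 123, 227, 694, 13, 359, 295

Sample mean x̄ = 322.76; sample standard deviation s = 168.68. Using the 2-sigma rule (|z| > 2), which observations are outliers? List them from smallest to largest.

Cutoffs at x̄ ± 2s: 322.76 ± 2·168.68 = [-14.60, 660.12].
694: z = 2.20, |z| > 2 → outlier.
Every other value lies within [-14.60, 660.12].

694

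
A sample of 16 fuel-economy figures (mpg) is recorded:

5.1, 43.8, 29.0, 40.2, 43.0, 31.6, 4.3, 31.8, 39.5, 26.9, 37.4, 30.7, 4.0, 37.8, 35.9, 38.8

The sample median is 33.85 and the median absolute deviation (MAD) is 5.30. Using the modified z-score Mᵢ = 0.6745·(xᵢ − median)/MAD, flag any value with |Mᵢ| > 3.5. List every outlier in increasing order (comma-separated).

|Mᵢ| > 3.5 ⇔ |xᵢ − 33.85| > 3.5·5.30/0.6745 = 27.50.
So outliers lie outside [6.35, 61.35].
4.0: M = -3.80 → outlier.
4.3: M = -3.76 → outlier.
5.1: M = -3.66 → outlier.

4.0, 4.3, 5.1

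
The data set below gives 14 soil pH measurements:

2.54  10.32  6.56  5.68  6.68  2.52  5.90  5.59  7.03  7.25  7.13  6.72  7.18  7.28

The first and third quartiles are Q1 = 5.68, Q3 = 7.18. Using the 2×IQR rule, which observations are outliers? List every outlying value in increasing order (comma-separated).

IQR = Q3 − Q1 = 7.18 − 5.68 = 1.50.
Lower fence = Q1 − 2·IQR = 5.68 − 3.00 = 2.68.
Upper fence = Q3 + 2·IQR = 7.18 + 3.00 = 10.18.
2.52 < 2.68 → outlier.
2.54 < 2.68 → outlier.
10.32 > 10.18 → outlier.
All remaining values lie within [2.68, 10.18].

2.52, 2.54, 10.32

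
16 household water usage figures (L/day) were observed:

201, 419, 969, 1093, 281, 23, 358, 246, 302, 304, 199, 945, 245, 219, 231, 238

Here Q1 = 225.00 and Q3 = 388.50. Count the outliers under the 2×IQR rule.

3

IQR = 163.50; fences at 225.00 − 327.00 = -102.00 and 388.50 + 327.00 = 715.50.
Outside the cutoffs: 945, 969, 1093.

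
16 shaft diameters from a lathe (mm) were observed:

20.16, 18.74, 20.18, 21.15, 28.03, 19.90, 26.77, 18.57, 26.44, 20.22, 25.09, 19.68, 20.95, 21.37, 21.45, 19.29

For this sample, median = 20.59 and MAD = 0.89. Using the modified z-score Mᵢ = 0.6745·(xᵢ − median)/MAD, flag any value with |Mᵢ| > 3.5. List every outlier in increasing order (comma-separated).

26.44, 26.77, 28.03

|Mᵢ| > 3.5 ⇔ |xᵢ − 20.59| > 3.5·0.89/0.6745 = 4.62.
So outliers lie outside [15.97, 25.21].
26.44: M = 4.43 → outlier.
26.77: M = 4.68 → outlier.
28.03: M = 5.64 → outlier.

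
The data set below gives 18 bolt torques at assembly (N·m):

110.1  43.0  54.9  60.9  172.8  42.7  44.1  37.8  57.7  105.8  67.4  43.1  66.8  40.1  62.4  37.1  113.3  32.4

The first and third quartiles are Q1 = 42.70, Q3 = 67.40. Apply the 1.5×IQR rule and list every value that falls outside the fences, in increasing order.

IQR = Q3 − Q1 = 67.40 − 42.70 = 24.70.
Lower fence = Q1 − 1.5·IQR = 42.70 − 37.05 = 5.65.
Upper fence = Q3 + 1.5·IQR = 67.40 + 37.05 = 104.45.
105.8 > 104.45 → outlier.
110.1 > 104.45 → outlier.
113.3 > 104.45 → outlier.
172.8 > 104.45 → outlier.
All remaining values lie within [5.65, 104.45].

105.8, 110.1, 113.3, 172.8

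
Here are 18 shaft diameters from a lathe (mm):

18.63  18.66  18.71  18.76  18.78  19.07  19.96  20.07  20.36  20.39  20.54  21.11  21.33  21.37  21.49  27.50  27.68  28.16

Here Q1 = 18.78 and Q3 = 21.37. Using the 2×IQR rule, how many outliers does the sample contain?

IQR = 2.59; fences at 18.78 − 5.18 = 13.60 and 21.37 + 5.18 = 26.55.
Outside the cutoffs: 27.50, 27.68, 28.16.

3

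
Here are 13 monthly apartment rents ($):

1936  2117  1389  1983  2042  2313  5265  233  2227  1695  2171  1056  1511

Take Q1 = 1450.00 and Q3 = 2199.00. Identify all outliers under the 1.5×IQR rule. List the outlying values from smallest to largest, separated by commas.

IQR = Q3 − Q1 = 2199.00 − 1450.00 = 749.00.
Lower fence = Q1 − 1.5·IQR = 1450.00 − 1123.50 = 326.50.
Upper fence = Q3 + 1.5·IQR = 2199.00 + 1123.50 = 3322.50.
233 < 326.50 → outlier.
5265 > 3322.50 → outlier.
All remaining values lie within [326.50, 3322.50].

233, 5265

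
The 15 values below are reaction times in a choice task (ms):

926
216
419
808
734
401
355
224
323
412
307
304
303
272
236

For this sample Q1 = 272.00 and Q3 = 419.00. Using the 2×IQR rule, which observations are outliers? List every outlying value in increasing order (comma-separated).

IQR = Q3 − Q1 = 419.00 − 272.00 = 147.00.
Lower fence = Q1 − 2·IQR = 272.00 − 294.00 = -22.00.
Upper fence = Q3 + 2·IQR = 419.00 + 294.00 = 713.00.
734 > 713.00 → outlier.
808 > 713.00 → outlier.
926 > 713.00 → outlier.
All remaining values lie within [-22.00, 713.00].

734, 808, 926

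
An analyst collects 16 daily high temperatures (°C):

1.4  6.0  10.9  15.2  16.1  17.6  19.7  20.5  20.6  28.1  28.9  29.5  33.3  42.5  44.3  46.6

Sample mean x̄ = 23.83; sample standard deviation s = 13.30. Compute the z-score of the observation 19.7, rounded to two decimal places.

-0.31

z = (19.7 − 23.83) / 13.30 = -0.31.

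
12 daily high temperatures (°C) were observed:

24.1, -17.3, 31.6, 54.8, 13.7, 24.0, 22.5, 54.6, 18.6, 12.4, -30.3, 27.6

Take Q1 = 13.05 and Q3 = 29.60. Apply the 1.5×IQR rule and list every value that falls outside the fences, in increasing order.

IQR = Q3 − Q1 = 29.60 − 13.05 = 16.55.
Lower fence = Q1 − 1.5·IQR = 13.05 − 24.825 = -11.775.
Upper fence = Q3 + 1.5·IQR = 29.60 + 24.825 = 54.425.
-30.3 < -11.775 → outlier.
-17.3 < -11.775 → outlier.
54.6 > 54.425 → outlier.
54.8 > 54.425 → outlier.
All remaining values lie within [-11.775, 54.425].

-30.3, -17.3, 54.6, 54.8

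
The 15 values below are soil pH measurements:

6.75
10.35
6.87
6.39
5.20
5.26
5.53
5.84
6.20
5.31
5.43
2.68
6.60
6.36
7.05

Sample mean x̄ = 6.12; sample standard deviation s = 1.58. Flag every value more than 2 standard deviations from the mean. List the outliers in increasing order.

2.68, 10.35

Cutoffs at x̄ ± 2s: 6.12 ± 2·1.58 = [2.96, 9.28].
2.68: z = -2.18, |z| > 2 → outlier.
10.35: z = 2.68, |z| > 2 → outlier.
Every other value lies within [2.96, 9.28].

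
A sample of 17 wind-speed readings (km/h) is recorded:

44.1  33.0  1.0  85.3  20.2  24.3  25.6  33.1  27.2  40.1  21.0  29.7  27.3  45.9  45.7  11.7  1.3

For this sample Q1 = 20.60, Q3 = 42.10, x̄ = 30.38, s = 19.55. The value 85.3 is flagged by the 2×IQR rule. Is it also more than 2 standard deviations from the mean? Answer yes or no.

z = (85.3 − 30.38) / 19.55 = 2.81.
|z| = 2.81 > 2.

yes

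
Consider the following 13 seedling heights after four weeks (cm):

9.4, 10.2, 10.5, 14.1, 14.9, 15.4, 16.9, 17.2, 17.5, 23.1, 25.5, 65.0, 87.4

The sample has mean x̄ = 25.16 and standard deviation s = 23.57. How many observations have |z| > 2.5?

1

Cutoffs: x̄ ± 2.5s = [-33.765, 84.085].
Outside the cutoffs: 87.4.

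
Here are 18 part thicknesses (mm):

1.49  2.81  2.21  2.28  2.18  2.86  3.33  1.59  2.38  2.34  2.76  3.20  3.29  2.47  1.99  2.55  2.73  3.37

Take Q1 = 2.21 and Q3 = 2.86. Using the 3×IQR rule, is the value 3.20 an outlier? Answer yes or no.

IQR = Q3 − Q1 = 2.86 − 2.21 = 0.65.
Lower fence = Q1 − 3·IQR = 2.21 − 1.95 = 0.26.
Upper fence = Q3 + 3·IQR = 2.86 + 1.95 = 4.81.
3.20 lies within [0.26, 4.81].

no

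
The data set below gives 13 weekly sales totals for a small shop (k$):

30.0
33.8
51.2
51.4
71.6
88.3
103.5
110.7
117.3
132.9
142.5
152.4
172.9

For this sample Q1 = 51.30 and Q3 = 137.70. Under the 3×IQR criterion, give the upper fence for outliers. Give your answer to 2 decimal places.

396.90

IQR = Q3 − Q1 = 137.70 − 51.30 = 86.40.
Lower fence = Q1 − 3·IQR = 51.30 − 259.20 = -207.90.
Upper fence = Q3 + 3·IQR = 137.70 + 259.20 = 396.90.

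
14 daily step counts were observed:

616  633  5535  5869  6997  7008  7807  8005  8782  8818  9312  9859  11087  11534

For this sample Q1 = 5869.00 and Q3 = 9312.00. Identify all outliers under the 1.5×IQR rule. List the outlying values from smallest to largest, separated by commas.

616, 633

IQR = Q3 − Q1 = 9312.00 − 5869.00 = 3443.00.
Lower fence = Q1 − 1.5·IQR = 5869.00 − 5164.50 = 704.50.
Upper fence = Q3 + 1.5·IQR = 9312.00 + 5164.50 = 14476.50.
616 < 704.50 → outlier.
633 < 704.50 → outlier.
All remaining values lie within [704.50, 14476.50].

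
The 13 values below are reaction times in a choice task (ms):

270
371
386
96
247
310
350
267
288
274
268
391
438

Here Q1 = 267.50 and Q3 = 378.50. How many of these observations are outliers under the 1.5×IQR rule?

IQR = 111.00; fences at 267.50 − 166.50 = 101.00 and 378.50 + 166.50 = 545.00.
Outside the cutoffs: 96.

1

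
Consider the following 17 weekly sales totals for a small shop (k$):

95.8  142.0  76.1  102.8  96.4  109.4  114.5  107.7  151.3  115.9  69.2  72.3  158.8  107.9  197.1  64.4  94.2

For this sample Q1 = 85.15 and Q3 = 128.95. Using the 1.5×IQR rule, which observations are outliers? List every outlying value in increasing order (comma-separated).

197.1

IQR = Q3 − Q1 = 128.95 − 85.15 = 43.80.
Lower fence = Q1 − 1.5·IQR = 85.15 − 65.70 = 19.45.
Upper fence = Q3 + 1.5·IQR = 128.95 + 65.70 = 194.65.
197.1 > 194.65 → outlier.
All remaining values lie within [19.45, 194.65].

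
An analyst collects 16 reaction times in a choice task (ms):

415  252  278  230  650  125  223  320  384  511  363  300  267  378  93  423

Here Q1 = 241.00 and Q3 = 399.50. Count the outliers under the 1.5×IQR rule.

1

IQR = 158.50; fences at 241.00 − 237.75 = 3.25 and 399.50 + 237.75 = 637.25.
Outside the cutoffs: 650.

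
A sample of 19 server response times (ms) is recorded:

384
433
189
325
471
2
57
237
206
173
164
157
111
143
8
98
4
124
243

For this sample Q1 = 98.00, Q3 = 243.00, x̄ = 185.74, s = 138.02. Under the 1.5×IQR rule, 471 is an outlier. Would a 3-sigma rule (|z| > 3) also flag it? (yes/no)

no

z = (471 − 185.74) / 138.02 = 2.07.
|z| = 2.07 ≤ 3.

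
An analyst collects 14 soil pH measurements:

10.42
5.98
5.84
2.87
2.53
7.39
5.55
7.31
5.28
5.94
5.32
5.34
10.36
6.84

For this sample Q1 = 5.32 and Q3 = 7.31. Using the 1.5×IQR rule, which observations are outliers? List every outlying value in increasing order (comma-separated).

IQR = Q3 − Q1 = 7.31 − 5.32 = 1.99.
Lower fence = Q1 − 1.5·IQR = 5.32 − 2.985 = 2.335.
Upper fence = Q3 + 1.5·IQR = 7.31 + 2.985 = 10.295.
10.36 > 10.295 → outlier.
10.42 > 10.295 → outlier.
All remaining values lie within [2.335, 10.295].

10.36, 10.42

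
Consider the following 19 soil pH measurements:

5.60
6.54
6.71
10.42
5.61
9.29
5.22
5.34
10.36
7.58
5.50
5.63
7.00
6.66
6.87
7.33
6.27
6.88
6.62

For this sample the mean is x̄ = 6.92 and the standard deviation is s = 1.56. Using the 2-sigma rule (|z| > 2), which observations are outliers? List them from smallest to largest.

10.36, 10.42

Cutoffs at x̄ ± 2s: 6.92 ± 2·1.56 = [3.80, 10.04].
10.36: z = 2.21, |z| > 2 → outlier.
10.42: z = 2.24, |z| > 2 → outlier.
Every other value lies within [3.80, 10.04].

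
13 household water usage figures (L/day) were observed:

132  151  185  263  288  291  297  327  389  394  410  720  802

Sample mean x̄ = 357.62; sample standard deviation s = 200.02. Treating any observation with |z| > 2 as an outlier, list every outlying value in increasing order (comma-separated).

Cutoffs at x̄ ± 2s: 357.62 ± 2·200.02 = [-42.42, 757.66].
802: z = 2.22, |z| > 2 → outlier.
Every other value lies within [-42.42, 757.66].

802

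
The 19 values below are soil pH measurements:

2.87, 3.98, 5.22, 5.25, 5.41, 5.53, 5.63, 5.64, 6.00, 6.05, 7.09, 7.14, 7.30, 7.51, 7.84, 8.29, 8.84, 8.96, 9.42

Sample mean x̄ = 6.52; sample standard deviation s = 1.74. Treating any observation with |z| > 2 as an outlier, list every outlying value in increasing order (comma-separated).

2.87

Cutoffs at x̄ ± 2s: 6.52 ± 2·1.74 = [3.04, 10.00].
2.87: z = -2.10, |z| > 2 → outlier.
Every other value lies within [3.04, 10.00].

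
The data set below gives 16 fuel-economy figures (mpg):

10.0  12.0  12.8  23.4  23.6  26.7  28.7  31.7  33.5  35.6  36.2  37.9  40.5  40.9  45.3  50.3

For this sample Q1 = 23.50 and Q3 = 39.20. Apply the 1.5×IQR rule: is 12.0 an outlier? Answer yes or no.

IQR = Q3 − Q1 = 39.20 − 23.50 = 15.70.
Lower fence = Q1 − 1.5·IQR = 23.50 − 23.55 = -0.05.
Upper fence = Q3 + 1.5·IQR = 39.20 + 23.55 = 62.75.
12.0 lies within [-0.05, 62.75].

no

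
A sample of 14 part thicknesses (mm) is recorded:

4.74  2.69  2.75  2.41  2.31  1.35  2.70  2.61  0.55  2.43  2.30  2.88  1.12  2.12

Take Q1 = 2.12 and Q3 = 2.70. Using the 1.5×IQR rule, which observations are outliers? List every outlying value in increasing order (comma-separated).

0.55, 1.12, 4.74

IQR = Q3 − Q1 = 2.70 − 2.12 = 0.58.
Lower fence = Q1 − 1.5·IQR = 2.12 − 0.87 = 1.25.
Upper fence = Q3 + 1.5·IQR = 2.70 + 0.87 = 3.57.
0.55 < 1.25 → outlier.
1.12 < 1.25 → outlier.
4.74 > 3.57 → outlier.
All remaining values lie within [1.25, 3.57].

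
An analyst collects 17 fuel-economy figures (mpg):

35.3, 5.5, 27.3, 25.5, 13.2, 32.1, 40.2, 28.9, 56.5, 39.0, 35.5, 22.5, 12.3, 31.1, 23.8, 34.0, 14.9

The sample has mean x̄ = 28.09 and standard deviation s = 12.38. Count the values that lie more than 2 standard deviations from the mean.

1

Cutoffs: x̄ ± 2s = [3.33, 52.85].
Outside the cutoffs: 56.5.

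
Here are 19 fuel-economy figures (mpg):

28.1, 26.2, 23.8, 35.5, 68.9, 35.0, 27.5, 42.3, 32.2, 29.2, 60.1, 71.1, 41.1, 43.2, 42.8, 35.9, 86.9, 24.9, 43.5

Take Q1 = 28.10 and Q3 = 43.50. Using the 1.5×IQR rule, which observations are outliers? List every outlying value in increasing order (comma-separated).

IQR = Q3 − Q1 = 43.50 − 28.10 = 15.40.
Lower fence = Q1 − 1.5·IQR = 28.10 − 23.10 = 5.00.
Upper fence = Q3 + 1.5·IQR = 43.50 + 23.10 = 66.60.
68.9 > 66.60 → outlier.
71.1 > 66.60 → outlier.
86.9 > 66.60 → outlier.
All remaining values lie within [5.00, 66.60].

68.9, 71.1, 86.9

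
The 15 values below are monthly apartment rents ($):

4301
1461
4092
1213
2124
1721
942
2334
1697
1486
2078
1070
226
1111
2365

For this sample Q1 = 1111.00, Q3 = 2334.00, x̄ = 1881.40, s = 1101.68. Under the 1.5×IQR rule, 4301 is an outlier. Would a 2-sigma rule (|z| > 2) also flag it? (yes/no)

z = (4301 − 1881.40) / 1101.68 = 2.20.
|z| = 2.20 > 2.

yes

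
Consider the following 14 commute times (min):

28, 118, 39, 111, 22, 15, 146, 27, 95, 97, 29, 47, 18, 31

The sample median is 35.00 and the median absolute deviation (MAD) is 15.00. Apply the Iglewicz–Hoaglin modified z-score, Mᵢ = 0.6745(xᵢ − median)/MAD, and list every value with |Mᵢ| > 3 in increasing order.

111, 118, 146

|Mᵢ| > 3 ⇔ |xᵢ − 35.00| > 3·15.00/0.6745 = 66.72.
So outliers lie outside [-31.72, 101.72].
111: M = 3.42 → outlier.
118: M = 3.73 → outlier.
146: M = 4.99 → outlier.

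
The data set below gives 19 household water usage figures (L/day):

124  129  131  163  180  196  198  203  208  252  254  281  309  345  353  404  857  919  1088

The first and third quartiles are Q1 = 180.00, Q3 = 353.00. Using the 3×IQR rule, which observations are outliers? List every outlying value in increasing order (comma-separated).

919, 1088

IQR = Q3 − Q1 = 353.00 − 180.00 = 173.00.
Lower fence = Q1 − 3·IQR = 180.00 − 519.00 = -339.00.
Upper fence = Q3 + 3·IQR = 353.00 + 519.00 = 872.00.
919 > 872.00 → outlier.
1088 > 872.00 → outlier.
All remaining values lie within [-339.00, 872.00].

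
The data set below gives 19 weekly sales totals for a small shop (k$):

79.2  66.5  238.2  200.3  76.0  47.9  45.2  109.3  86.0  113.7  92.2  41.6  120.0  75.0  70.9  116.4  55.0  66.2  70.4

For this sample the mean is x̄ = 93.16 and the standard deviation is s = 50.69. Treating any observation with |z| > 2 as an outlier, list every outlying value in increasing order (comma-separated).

Cutoffs at x̄ ± 2s: 93.16 ± 2·50.69 = [-8.22, 194.54].
200.3: z = 2.11, |z| > 2 → outlier.
238.2: z = 2.86, |z| > 2 → outlier.
Every other value lies within [-8.22, 194.54].

200.3, 238.2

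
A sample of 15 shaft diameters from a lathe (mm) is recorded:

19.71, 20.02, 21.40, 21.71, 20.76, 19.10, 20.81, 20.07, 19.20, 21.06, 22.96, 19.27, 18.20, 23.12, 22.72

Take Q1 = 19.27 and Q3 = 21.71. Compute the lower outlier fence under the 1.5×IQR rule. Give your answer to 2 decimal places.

15.61

IQR = Q3 − Q1 = 21.71 − 19.27 = 2.44.
Lower fence = Q1 − 1.5·IQR = 19.27 − 3.66 = 15.61.
Upper fence = Q3 + 1.5·IQR = 21.71 + 3.66 = 25.37.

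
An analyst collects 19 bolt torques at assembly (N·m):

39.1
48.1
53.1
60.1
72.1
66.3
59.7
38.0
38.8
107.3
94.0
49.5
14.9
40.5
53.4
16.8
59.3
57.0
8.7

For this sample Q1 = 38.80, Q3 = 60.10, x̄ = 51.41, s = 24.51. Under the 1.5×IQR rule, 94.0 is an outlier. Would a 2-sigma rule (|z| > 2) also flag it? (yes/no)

z = (94.0 − 51.41) / 24.51 = 1.74.
|z| = 1.74 ≤ 2.

no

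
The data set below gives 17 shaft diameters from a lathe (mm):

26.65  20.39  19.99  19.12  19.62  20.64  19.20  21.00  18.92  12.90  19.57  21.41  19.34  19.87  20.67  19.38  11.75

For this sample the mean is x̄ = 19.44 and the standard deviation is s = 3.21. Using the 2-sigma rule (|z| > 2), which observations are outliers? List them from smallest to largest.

11.75, 12.90, 26.65

Cutoffs at x̄ ± 2s: 19.44 ± 2·3.21 = [13.02, 25.86].
11.75: z = -2.40, |z| > 2 → outlier.
12.90: z = -2.04, |z| > 2 → outlier.
26.65: z = 2.25, |z| > 2 → outlier.
Every other value lies within [13.02, 25.86].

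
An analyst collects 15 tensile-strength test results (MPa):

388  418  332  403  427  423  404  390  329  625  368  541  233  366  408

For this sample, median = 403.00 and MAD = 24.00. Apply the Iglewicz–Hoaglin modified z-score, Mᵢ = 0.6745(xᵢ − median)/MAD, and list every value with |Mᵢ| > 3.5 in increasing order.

|Mᵢ| > 3.5 ⇔ |xᵢ − 403.00| > 3.5·24.00/0.6745 = 124.54.
So outliers lie outside [278.46, 527.54].
233: M = -4.78 → outlier.
541: M = 3.88 → outlier.
625: M = 6.24 → outlier.

233, 541, 625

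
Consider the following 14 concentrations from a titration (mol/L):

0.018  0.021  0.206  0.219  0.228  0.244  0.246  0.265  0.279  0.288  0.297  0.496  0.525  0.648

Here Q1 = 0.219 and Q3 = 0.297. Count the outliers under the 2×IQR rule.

IQR = 0.078; fences at 0.219 − 0.156 = 0.063 and 0.297 + 0.156 = 0.453.
Outside the cutoffs: 0.018, 0.021, 0.496, 0.525, 0.648.

5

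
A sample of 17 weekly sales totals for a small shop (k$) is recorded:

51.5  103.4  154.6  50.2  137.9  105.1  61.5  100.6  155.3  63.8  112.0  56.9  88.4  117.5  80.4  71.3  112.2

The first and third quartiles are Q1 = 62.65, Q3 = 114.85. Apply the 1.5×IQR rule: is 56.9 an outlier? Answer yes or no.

no

IQR = Q3 − Q1 = 114.85 − 62.65 = 52.20.
Lower fence = Q1 − 1.5·IQR = 62.65 − 78.30 = -15.65.
Upper fence = Q3 + 1.5·IQR = 114.85 + 78.30 = 193.15.
56.9 lies within [-15.65, 193.15].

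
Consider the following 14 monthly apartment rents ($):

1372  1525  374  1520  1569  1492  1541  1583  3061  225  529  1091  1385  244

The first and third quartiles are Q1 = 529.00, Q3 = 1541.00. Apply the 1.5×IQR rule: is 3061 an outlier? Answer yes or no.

yes

IQR = Q3 − Q1 = 1541.00 − 529.00 = 1012.00.
Lower fence = Q1 − 1.5·IQR = 529.00 − 1518.00 = -989.00.
Upper fence = Q3 + 1.5·IQR = 1541.00 + 1518.00 = 3059.00.
3061 lies above the upper fence.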